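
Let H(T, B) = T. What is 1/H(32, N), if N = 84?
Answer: 1/32 ≈ 0.031250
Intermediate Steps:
1/H(32, N) = 1/32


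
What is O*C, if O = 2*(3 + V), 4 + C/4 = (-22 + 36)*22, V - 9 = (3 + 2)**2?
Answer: 89984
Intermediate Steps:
V = 34 (V = 9 + (3 + 2)**2 = 9 + 5**2 = 9 + 25 = 34)
C = 1216 (C = -16 + 4*((-22 + 36)*22) = -16 + 4*(14*22) = -16 + 4*308 = -16 + 1232 = 1216)
O = 74 (O = 2*(3 + 34) = 2*37 = 74)
O*C = 74*1216 = 89984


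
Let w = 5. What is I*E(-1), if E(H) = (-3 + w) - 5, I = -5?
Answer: 15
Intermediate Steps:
E(H) = -3 (E(H) = (-3 + 5) - 5 = 2 - 5 = -3)
I*E(-1) = -5*(-3) = 15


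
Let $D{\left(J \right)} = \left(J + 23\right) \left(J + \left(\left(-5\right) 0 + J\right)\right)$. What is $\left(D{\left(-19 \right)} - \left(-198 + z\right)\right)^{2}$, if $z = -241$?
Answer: $82369$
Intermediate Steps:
$D{\left(J \right)} = 2 J \left(23 + J\right)$ ($D{\left(J \right)} = \left(23 + J\right) \left(J + \left(0 + J\right)\right) = \left(23 + J\right) \left(J + J\right) = \left(23 + J\right) 2 J = 2 J \left(23 + J\right)$)
$\left(D{\left(-19 \right)} - \left(-198 + z\right)\right)^{2} = \left(2 \left(-19\right) \left(23 - 19\right) + \left(\left(103 + 95\right) - -241\right)\right)^{2} = \left(2 \left(-19\right) 4 + \left(198 + 241\right)\right)^{2} = \left(-152 + 439\right)^{2} = 287^{2} = 82369$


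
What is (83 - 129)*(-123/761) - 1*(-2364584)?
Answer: 1799454082/761 ≈ 2.3646e+6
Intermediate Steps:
(83 - 129)*(-123/761) - 1*(-2364584) = -(-5658)/761 + 2364584 = -46*(-123/761) + 2364584 = 5658/761 + 2364584 = 1799454082/761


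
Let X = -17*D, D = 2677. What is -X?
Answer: 45509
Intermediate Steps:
X = -45509 (X = -17*2677 = -45509)
-X = -1*(-45509) = 45509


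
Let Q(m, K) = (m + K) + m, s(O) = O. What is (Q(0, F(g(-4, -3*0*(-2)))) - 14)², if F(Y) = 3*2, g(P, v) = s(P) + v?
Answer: 64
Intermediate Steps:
g(P, v) = P + v
F(Y) = 6
Q(m, K) = K + 2*m (Q(m, K) = (K + m) + m = K + 2*m)
(Q(0, F(g(-4, -3*0*(-2)))) - 14)² = ((6 + 2*0) - 14)² = ((6 + 0) - 14)² = (6 - 14)² = (-8)² = 64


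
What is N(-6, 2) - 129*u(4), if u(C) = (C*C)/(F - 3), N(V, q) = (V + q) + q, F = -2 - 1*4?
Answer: 682/3 ≈ 227.33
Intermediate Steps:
F = -6 (F = -2 - 4 = -6)
N(V, q) = V + 2*q
u(C) = -C**2/9 (u(C) = (C*C)/(-6 - 3) = C**2/(-9) = C**2*(-1/9) = -C**2/9)
N(-6, 2) - 129*u(4) = (-6 + 2*2) - (-43)*4**2/3 = (-6 + 4) - (-43)*16/3 = -2 - 129*(-16/9) = -2 + 688/3 = 682/3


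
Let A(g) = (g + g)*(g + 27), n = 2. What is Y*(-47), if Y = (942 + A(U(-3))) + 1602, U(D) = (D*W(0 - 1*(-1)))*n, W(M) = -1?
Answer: -138180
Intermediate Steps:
U(D) = -2*D (U(D) = (D*(-1))*2 = -D*2 = -2*D)
A(g) = 2*g*(27 + g) (A(g) = (2*g)*(27 + g) = 2*g*(27 + g))
Y = 2940 (Y = (942 + 2*(-2*(-3))*(27 - 2*(-3))) + 1602 = (942 + 2*6*(27 + 6)) + 1602 = (942 + 2*6*33) + 1602 = (942 + 396) + 1602 = 1338 + 1602 = 2940)
Y*(-47) = 2940*(-47) = -138180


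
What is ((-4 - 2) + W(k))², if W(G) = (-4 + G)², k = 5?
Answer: 25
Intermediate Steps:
((-4 - 2) + W(k))² = ((-4 - 2) + (-4 + 5)²)² = (-6 + 1²)² = (-6 + 1)² = (-5)² = 25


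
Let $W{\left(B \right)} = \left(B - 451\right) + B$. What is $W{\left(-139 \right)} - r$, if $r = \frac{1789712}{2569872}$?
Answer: $- \frac{117201650}{160617} \approx -729.7$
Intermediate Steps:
$r = \frac{111857}{160617}$ ($r = 1789712 \cdot \frac{1}{2569872} = \frac{111857}{160617} \approx 0.69642$)
$W{\left(B \right)} = -451 + 2 B$ ($W{\left(B \right)} = \left(-451 + B\right) + B = -451 + 2 B$)
$W{\left(-139 \right)} - r = \left(-451 + 2 \left(-139\right)\right) - \frac{111857}{160617} = \left(-451 - 278\right) - \frac{111857}{160617} = -729 - \frac{111857}{160617} = - \frac{117201650}{160617}$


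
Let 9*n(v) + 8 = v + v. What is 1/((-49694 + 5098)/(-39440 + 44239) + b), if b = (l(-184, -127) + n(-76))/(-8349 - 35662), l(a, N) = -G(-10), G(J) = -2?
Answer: -1900879101/17663749546 ≈ -0.10761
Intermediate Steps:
n(v) = -8/9 + 2*v/9 (n(v) = -8/9 + (v + v)/9 = -8/9 + (2*v)/9 = -8/9 + 2*v/9)
l(a, N) = 2 (l(a, N) = -1*(-2) = 2)
b = 142/396099 (b = (2 + (-8/9 + (2/9)*(-76)))/(-8349 - 35662) = (2 + (-8/9 - 152/9))/(-44011) = (2 - 160/9)*(-1/44011) = -142/9*(-1/44011) = 142/396099 ≈ 0.00035850)
1/((-49694 + 5098)/(-39440 + 44239) + b) = 1/((-49694 + 5098)/(-39440 + 44239) + 142/396099) = 1/(-44596/4799 + 142/396099) = 1/(-17663749546/1900879101) = -1900879101/17663749546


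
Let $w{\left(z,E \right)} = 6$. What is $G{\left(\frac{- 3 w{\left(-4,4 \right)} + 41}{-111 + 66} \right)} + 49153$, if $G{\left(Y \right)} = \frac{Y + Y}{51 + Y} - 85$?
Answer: $\frac{55741225}{1136} \approx 49068.0$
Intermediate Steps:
$G{\left(Y \right)} = -85 + \frac{2 Y}{51 + Y}$ ($G{\left(Y \right)} = \frac{2 Y}{51 + Y} - 85 = -85 + \frac{2 Y}{51 + Y}$)
$G{\left(\frac{- 3 w{\left(-4,4 \right)} + 41}{-111 + 66} \right)} + 49153 = \frac{-4335 - 83 \frac{\left(-3\right) 6 + 41}{-111 + 66}}{51 + \frac{\left(-3\right) 6 + 41}{-111 + 66}} + 49153 = \frac{-4335 - 83 \frac{-18 + 41}{-45}}{51 + \frac{-18 + 41}{-45}} + 49153 = \frac{-4335 - 83 \cdot 23 \left(- \frac{1}{45}\right)}{51 + 23 \left(- \frac{1}{45}\right)} + 49153 = \frac{-4335 - - \frac{1909}{45}}{51 - \frac{23}{45}} + 49153 = \frac{-4335 + \frac{1909}{45}}{\frac{2272}{45}} + 49153 = \frac{45}{2272} \left(- \frac{193166}{45}\right) + 49153 = - \frac{96583}{1136} + 49153 = \frac{55741225}{1136}$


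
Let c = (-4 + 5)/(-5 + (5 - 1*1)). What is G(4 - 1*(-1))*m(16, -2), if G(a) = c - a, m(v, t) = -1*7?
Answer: 42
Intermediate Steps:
m(v, t) = -7
c = -1 (c = 1/(-5 + (5 - 1)) = 1/(-5 + 4) = 1/(-1) = 1*(-1) = -1)
G(a) = -1 - a
G(4 - 1*(-1))*m(16, -2) = (-1 - (4 - 1*(-1)))*(-7) = (-1 - (4 + 1))*(-7) = (-1 - 1*5)*(-7) = (-1 - 5)*(-7) = -6*(-7) = 42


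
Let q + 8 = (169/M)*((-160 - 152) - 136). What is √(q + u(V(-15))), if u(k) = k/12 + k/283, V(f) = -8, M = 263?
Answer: I*√14786278155798/223287 ≈ 17.221*I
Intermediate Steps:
q = -77816/263 (q = -8 + (169/263)*((-160 - 152) - 136) = -8 + (169*(1/263))*(-312 - 136) = -8 + (169/263)*(-448) = -8 - 75712/263 = -77816/263 ≈ -295.88)
u(k) = 295*k/3396 (u(k) = k*(1/12) + k*(1/283) = k/12 + k/283 = 295*k/3396)
√(q + u(V(-15))) = √(-77816/263 + (295/3396)*(-8)) = √(-77816/263 - 590/849) = √(-66220954/223287) = I*√14786278155798/223287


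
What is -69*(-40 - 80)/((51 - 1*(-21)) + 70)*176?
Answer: 728640/71 ≈ 10263.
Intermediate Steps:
-69*(-40 - 80)/((51 - 1*(-21)) + 70)*176 = -(-8280)/((51 + 21) + 70)*176 = -(-8280)/(72 + 70)*176 = -(-8280)/142*176 = -69*(-60/71)*176 = (4140/71)*176 = 728640/71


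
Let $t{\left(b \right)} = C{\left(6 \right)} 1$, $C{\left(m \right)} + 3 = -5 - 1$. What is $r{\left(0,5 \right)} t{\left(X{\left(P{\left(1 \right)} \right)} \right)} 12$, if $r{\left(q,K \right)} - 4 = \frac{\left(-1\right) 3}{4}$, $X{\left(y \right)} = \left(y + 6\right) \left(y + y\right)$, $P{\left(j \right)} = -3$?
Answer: $-351$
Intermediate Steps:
$C{\left(m \right)} = -9$ ($C{\left(m \right)} = -3 - 6 = -9$)
$X{\left(y \right)} = 2 y \left(6 + y\right)$ ($X{\left(y \right)} = \left(6 + y\right) 2 y = 2 y \left(6 + y\right)$)
$t{\left(b \right)} = -9$ ($t{\left(b \right)} = \left(-9\right) 1 = -9$)
$r{\left(q,K \right)} = \frac{13}{4}$ ($r{\left(q,K \right)} = 4 + \frac{\left(-1\right) 3}{4} = 4 - \frac{3}{4} = \frac{13}{4}$)
$r{\left(0,5 \right)} t{\left(X{\left(P{\left(1 \right)} \right)} \right)} 12 = \frac{13}{4} \left(-9\right) 12 = \left(- \frac{117}{4}\right) 12 = -351$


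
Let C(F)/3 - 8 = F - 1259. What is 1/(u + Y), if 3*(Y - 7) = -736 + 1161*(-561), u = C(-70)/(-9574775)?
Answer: -28724325/6243097980011 ≈ -4.6010e-6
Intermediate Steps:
C(F) = -3753 + 3*F (C(F) = 24 + 3*(F - 1259) = 24 + 3*(-1259 + F) = 24 + (-3777 + 3*F) = -3753 + 3*F)
u = 3963/9574775 (u = (-3753 + 3*(-70))/(-9574775) = (-3753 - 210)*(-1/9574775) = -3963*(-1/9574775) = 3963/9574775 ≈ 0.00041390)
Y = -652036/3 (Y = 7 + (-736 + 1161*(-561))/3 = 7 + (-736 - 651321)/3 = 7 + (⅓)*(-652057) = 7 - 652057/3 = -652036/3 ≈ -2.1735e+5)
1/(u + Y) = 1/(3963/9574775 - 652036/3) = 1/(-6243097980011/28724325) = -28724325/6243097980011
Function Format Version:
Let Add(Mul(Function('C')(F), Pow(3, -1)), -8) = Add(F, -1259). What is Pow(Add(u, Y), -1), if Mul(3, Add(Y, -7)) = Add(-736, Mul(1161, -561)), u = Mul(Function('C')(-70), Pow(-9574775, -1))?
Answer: Rational(-28724325, 6243097980011) ≈ -4.6010e-6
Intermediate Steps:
Function('C')(F) = Add(-3753, Mul(3, F)) (Function('C')(F) = Add(24, Mul(3, Add(F, -1259))) = Add(24, Mul(3, Add(-1259, F))) = Add(24, Add(-3777, Mul(3, F))) = Add(-3753, Mul(3, F)))
u = Rational(3963, 9574775) (u = Mul(Add(-3753, Mul(3, -70)), Pow(-9574775, -1)) = Mul(Add(-3753, -210), Rational(-1, 9574775)) = Mul(-3963, Rational(-1, 9574775)) = Rational(3963, 9574775) ≈ 0.00041390)
Y = Rational(-652036, 3) (Y = Add(7, Mul(Rational(1, 3), Add(-736, Mul(1161, -561)))) = Add(7, Mul(Rational(1, 3), Add(-736, -651321))) = Add(7, Mul(Rational(1, 3), -652057)) = Add(7, Rational(-652057, 3)) = Rational(-652036, 3) ≈ -2.1735e+5)
Pow(Add(u, Y), -1) = Pow(Add(Rational(3963, 9574775), Rational(-652036, 3)), -1) = Pow(Rational(-6243097980011, 28724325), -1) = Rational(-28724325, 6243097980011)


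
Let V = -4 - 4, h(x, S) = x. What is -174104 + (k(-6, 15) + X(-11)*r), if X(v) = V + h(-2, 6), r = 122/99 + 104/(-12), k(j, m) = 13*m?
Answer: -17209631/99 ≈ -1.7383e+5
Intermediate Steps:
r = -736/99 (r = 122*(1/99) + 104*(-1/12) = 122/99 - 26/3 = -736/99 ≈ -7.4343)
V = -8
X(v) = -10 (X(v) = -8 - 2 = -10)
-174104 + (k(-6, 15) + X(-11)*r) = -174104 + (13*15 - 10*(-736/99)) = -174104 + (195 + 7360/99) = -174104 + 26665/99 = -17209631/99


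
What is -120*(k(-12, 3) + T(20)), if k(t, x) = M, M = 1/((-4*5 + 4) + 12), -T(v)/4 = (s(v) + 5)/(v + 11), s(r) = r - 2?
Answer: 11970/31 ≈ 386.13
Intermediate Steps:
s(r) = -2 + r
T(v) = -4*(3 + v)/(11 + v) (T(v) = -4*((-2 + v) + 5)/(v + 11) = -4*(3 + v)/(11 + v))
M = -¼ (M = 1/((-20 + 4) + 12) = 1/(-16 + 12) = 1/(-4) = -¼ ≈ -0.25000)
k(t, x) = -¼
-120*(k(-12, 3) + T(20)) = -120*(-¼ + 4*(-3 - 1*20)/(11 + 20)) = -120*(-¼ + 4*(-3 - 20)/31) = -120*(-¼ + 4*(1/31)*(-23)) = -120*(-¼ - 92/31) = -120*(-399/124) = 11970/31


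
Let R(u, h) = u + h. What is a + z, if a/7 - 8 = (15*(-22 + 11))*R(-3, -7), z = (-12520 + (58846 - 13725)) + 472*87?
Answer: 85271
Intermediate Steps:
R(u, h) = h + u
z = 73665 (z = (-12520 + 45121) + 41064 = 32601 + 41064 = 73665)
a = 11606 (a = 56 + 7*((15*(-22 + 11))*(-7 - 3)) = 56 + 7*((15*(-11))*(-10)) = 56 + 7*(-165*(-10)) = 56 + 7*1650 = 56 + 11550 = 11606)
a + z = 11606 + 73665 = 85271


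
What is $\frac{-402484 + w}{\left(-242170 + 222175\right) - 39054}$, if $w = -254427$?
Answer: $\frac{656911}{59049} \approx 11.125$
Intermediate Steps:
$\frac{-402484 + w}{\left(-242170 + 222175\right) - 39054} = \frac{-402484 - 254427}{\left(-242170 + 222175\right) - 39054} = - \frac{656911}{-19995 - 39054} = - \frac{656911}{-59049} = \left(-656911\right) \left(- \frac{1}{59049}\right) = \frac{656911}{59049}$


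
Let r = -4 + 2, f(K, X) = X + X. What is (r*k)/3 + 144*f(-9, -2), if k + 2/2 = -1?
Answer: -1724/3 ≈ -574.67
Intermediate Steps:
k = -2 (k = -1 - 1 = -2)
f(K, X) = 2*X
r = -2
(r*k)/3 + 144*f(-9, -2) = -2*(-2)/3 + 144*(2*(-2)) = 4*(⅓) + 144*(-4) = 4/3 - 576 = -1724/3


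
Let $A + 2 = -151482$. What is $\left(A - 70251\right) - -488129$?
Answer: $266394$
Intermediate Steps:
$A = -151484$ ($A = -2 - 151482 = -151484$)
$\left(A - 70251\right) - -488129 = \left(-151484 - 70251\right) - -488129 = \left(-151484 - 70251\right) + 488129 = -221735 + 488129 = 266394$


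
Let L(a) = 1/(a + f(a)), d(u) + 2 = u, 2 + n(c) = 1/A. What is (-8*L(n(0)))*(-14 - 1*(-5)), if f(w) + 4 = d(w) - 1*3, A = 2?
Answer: -6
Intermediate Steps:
n(c) = -3/2 (n(c) = -2 + 1/2 = -2 + ½ = -3/2)
d(u) = -2 + u
f(w) = -9 + w (f(w) = -4 + ((-2 + w) - 1*3) = -4 + ((-2 + w) - 3) = -4 + (-5 + w) = -9 + w)
L(a) = 1/(-9 + 2*a) (L(a) = 1/(a + (-9 + a)) = 1/(-9 + 2*a))
(-8*L(n(0)))*(-14 - 1*(-5)) = (-8/(-9 + 2*(-3/2)))*(-14 - 1*(-5)) = (-8/(-9 - 3))*(-14 + 5) = -8/(-12)*(-9) = -8*(-1/12)*(-9) = (⅔)*(-9) = -6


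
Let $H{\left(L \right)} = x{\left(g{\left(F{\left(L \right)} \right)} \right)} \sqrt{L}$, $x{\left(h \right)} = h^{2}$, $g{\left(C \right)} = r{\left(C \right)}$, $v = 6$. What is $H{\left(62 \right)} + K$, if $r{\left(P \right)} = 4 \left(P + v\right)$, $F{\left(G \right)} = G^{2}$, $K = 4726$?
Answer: $4726 + 237160000 \sqrt{62} \approx 1.8674 \cdot 10^{9}$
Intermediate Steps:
$r{\left(P \right)} = 24 + 4 P$ ($r{\left(P \right)} = 4 \left(P + 6\right) = 4 \left(6 + P\right) = 24 + 4 P$)
$g{\left(C \right)} = 24 + 4 C$
$H{\left(L \right)} = \sqrt{L} \left(24 + 4 L^{2}\right)^{2}$ ($H{\left(L \right)} = \left(24 + 4 L^{2}\right)^{2} \sqrt{L} = \sqrt{L} \left(24 + 4 L^{2}\right)^{2}$)
$H{\left(62 \right)} + K = 16 \sqrt{62} \left(6 + 62^{2}\right)^{2} + 4726 = 16 \sqrt{62} \left(6 + 3844\right)^{2} + 4726 = 16 \sqrt{62} \cdot 3850^{2} + 4726 = 16 \sqrt{62} \cdot 14822500 + 4726 = 237160000 \sqrt{62} + 4726 = 4726 + 237160000 \sqrt{62}$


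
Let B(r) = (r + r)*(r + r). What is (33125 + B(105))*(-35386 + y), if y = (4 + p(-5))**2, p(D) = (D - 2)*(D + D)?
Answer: -2309799750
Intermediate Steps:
p(D) = 2*D*(-2 + D) (p(D) = (-2 + D)*(2*D) = 2*D*(-2 + D))
B(r) = 4*r**2 (B(r) = (2*r)*(2*r) = 4*r**2)
y = 5476 (y = (4 + 2*(-5)*(-2 - 5))**2 = (4 + 2*(-5)*(-7))**2 = (4 + 70)**2 = 74**2 = 5476)
(33125 + B(105))*(-35386 + y) = (33125 + 4*105**2)*(-35386 + 5476) = (33125 + 4*11025)*(-29910) = (33125 + 44100)*(-29910) = 77225*(-29910) = -2309799750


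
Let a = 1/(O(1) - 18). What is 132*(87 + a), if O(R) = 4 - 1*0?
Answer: 80322/7 ≈ 11475.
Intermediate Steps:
O(R) = 4 (O(R) = 4 + 0 = 4)
a = -1/14 (a = 1/(4 - 18) = 1/(-14) = -1/14 ≈ -0.071429)
132*(87 + a) = 132*(87 - 1/14) = 132*(1217/14) = 80322/7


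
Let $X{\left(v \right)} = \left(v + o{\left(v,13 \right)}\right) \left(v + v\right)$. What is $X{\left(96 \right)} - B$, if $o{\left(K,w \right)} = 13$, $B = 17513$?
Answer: $3415$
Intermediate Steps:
$X{\left(v \right)} = 2 v \left(13 + v\right)$ ($X{\left(v \right)} = \left(v + 13\right) \left(v + v\right) = \left(13 + v\right) 2 v = 2 v \left(13 + v\right)$)
$X{\left(96 \right)} - B = 2 \cdot 96 \left(13 + 96\right) - 17513 = 2 \cdot 96 \cdot 109 - 17513 = 20928 - 17513 = 3415$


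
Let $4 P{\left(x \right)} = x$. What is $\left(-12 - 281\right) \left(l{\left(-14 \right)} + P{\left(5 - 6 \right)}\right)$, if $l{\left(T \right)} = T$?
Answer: $\frac{16701}{4} \approx 4175.3$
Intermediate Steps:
$P{\left(x \right)} = \frac{x}{4}$
$\left(-12 - 281\right) \left(l{\left(-14 \right)} + P{\left(5 - 6 \right)}\right) = \left(-12 - 281\right) \left(-14 + \frac{5 - 6}{4}\right) = - 293 \left(-14 + \frac{5 - 6}{4}\right) = - 293 \left(-14 + \frac{1}{4} \left(-1\right)\right) = - 293 \left(-14 - \frac{1}{4}\right) = \left(-293\right) \left(- \frac{57}{4}\right) = \frac{16701}{4}$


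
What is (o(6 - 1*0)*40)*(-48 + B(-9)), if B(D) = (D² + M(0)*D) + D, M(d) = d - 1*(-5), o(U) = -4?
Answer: 3360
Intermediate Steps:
M(d) = 5 + d (M(d) = d + 5 = 5 + d)
B(D) = D² + 6*D (B(D) = (D² + (5 + 0)*D) + D = (D² + 5*D) + D = D² + 6*D)
(o(6 - 1*0)*40)*(-48 + B(-9)) = (-4*40)*(-48 - 9*(6 - 9)) = -160*(-48 - 9*(-3)) = -160*(-48 + 27) = -160*(-21) = 3360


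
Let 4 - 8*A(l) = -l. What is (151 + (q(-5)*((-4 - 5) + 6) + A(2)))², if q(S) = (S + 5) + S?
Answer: 444889/16 ≈ 27806.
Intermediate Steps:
A(l) = ½ + l/8 (A(l) = ½ - (-1)*l/8 = ½ + l/8)
q(S) = 5 + 2*S (q(S) = (5 + S) + S = 5 + 2*S)
(151 + (q(-5)*((-4 - 5) + 6) + A(2)))² = (151 + ((5 + 2*(-5))*((-4 - 5) + 6) + (½ + (⅛)*2)))² = (151 + ((5 - 10)*(-9 + 6) + (½ + ¼)))² = (151 + (-5*(-3) + ¾))² = (151 + (15 + ¾))² = (151 + 63/4)² = (667/4)² = 444889/16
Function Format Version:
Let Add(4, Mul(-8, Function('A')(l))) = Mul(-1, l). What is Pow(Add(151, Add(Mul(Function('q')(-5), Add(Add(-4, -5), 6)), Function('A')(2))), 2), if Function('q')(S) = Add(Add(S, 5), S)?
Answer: Rational(444889, 16) ≈ 27806.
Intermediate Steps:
Function('A')(l) = Add(Rational(1, 2), Mul(Rational(1, 8), l)) (Function('A')(l) = Add(Rational(1, 2), Mul(Rational(-1, 8), Mul(-1, l))) = Add(Rational(1, 2), Mul(Rational(1, 8), l)))
Function('q')(S) = Add(5, Mul(2, S)) (Function('q')(S) = Add(Add(5, S), S) = Add(5, Mul(2, S)))
Pow(Add(151, Add(Mul(Function('q')(-5), Add(Add(-4, -5), 6)), Function('A')(2))), 2) = Pow(Add(151, Add(Mul(Add(5, Mul(2, -5)), Add(Add(-4, -5), 6)), Add(Rational(1, 2), Mul(Rational(1, 8), 2)))), 2) = Pow(Add(151, Add(Mul(Add(5, -10), Add(-9, 6)), Add(Rational(1, 2), Rational(1, 4)))), 2) = Pow(Add(151, Add(Mul(-5, -3), Rational(3, 4))), 2) = Pow(Add(151, Add(15, Rational(3, 4))), 2) = Pow(Add(151, Rational(63, 4)), 2) = Pow(Rational(667, 4), 2) = Rational(444889, 16)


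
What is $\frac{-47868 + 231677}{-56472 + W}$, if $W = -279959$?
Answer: $- \frac{183809}{336431} \approx -0.54635$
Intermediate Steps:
$\frac{-47868 + 231677}{-56472 + W} = \frac{-47868 + 231677}{-56472 - 279959} = \frac{183809}{-336431} = 183809 \left(- \frac{1}{336431}\right) = - \frac{183809}{336431}$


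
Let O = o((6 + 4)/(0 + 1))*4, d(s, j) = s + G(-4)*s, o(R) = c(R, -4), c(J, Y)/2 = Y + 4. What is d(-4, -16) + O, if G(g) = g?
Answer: 12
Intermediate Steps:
c(J, Y) = 8 + 2*Y (c(J, Y) = 2*(Y + 4) = 2*(4 + Y) = 8 + 2*Y)
o(R) = 0 (o(R) = 8 + 2*(-4) = 8 - 8 = 0)
d(s, j) = -3*s (d(s, j) = s - 4*s = -3*s)
O = 0 (O = 0*4 = 0)
d(-4, -16) + O = -3*(-4) + 0 = 12 + 0 = 12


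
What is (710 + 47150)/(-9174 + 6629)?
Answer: -9572/509 ≈ -18.806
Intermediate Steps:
(710 + 47150)/(-9174 + 6629) = 47860/(-2545) = 47860*(-1/2545) = -9572/509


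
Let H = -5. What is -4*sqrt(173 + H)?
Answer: -8*sqrt(42) ≈ -51.846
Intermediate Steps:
-4*sqrt(173 + H) = -4*sqrt(173 - 5) = -8*sqrt(42)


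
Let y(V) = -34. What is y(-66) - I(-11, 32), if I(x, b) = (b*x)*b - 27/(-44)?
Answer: 494093/44 ≈ 11229.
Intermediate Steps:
I(x, b) = 27/44 + x*b² (I(x, b) = x*b² - 27*(-1/44) = x*b² + 27/44 = 27/44 + x*b²)
y(-66) - I(-11, 32) = -34 - (27/44 - 11*32²) = -34 - (27/44 - 11*1024) = -34 - (27/44 - 11264) = -34 - 1*(-495589/44) = -34 + 495589/44 = 494093/44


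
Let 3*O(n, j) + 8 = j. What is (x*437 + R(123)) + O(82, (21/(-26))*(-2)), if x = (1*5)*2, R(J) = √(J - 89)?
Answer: 170347/39 + √34 ≈ 4373.7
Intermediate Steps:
R(J) = √(-89 + J)
O(n, j) = -8/3 + j/3
x = 10 (x = 5*2 = 10)
(x*437 + R(123)) + O(82, (21/(-26))*(-2)) = (10*437 + √(-89 + 123)) + (-8/3 + ((21/(-26))*(-2))/3) = (4370 + √34) + (-8/3 + ((21*(-1/26))*(-2))/3) = (4370 + √34) + (-8/3 + (-21/26*(-2))/3) = (4370 + √34) + (-8/3 + (⅓)*(21/13)) = (4370 + √34) + (-8/3 + 7/13) = (4370 + √34) - 83/39 = 170347/39 + √34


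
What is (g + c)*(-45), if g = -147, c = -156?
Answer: 13635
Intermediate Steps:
(g + c)*(-45) = (-147 - 156)*(-45) = -303*(-45) = 13635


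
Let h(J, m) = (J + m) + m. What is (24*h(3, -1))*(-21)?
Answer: -504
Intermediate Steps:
h(J, m) = J + 2*m
(24*h(3, -1))*(-21) = (24*(3 + 2*(-1)))*(-21) = (24*(3 - 2))*(-21) = (24*1)*(-21) = 24*(-21) = -504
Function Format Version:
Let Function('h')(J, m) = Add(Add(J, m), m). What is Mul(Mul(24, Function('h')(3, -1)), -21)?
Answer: -504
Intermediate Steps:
Function('h')(J, m) = Add(J, Mul(2, m))
Mul(Mul(24, Function('h')(3, -1)), -21) = Mul(Mul(24, Add(3, Mul(2, -1))), -21) = Mul(Mul(24, Add(3, -2)), -21) = Mul(Mul(24, 1), -21) = Mul(24, -21) = -504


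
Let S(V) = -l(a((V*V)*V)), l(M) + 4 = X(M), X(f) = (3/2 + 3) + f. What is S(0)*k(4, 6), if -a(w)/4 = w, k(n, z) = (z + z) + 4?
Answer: -8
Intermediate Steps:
k(n, z) = 4 + 2*z (k(n, z) = 2*z + 4 = 4 + 2*z)
a(w) = -4*w
X(f) = 9/2 + f (X(f) = (3*(½) + 3) + f = (3/2 + 3) + f = 9/2 + f)
l(M) = ½ + M (l(M) = -4 + (9/2 + M) = ½ + M)
S(V) = -½ + 4*V³ (S(V) = -(½ - 4*V*V*V) = -(½ - 4*V²*V) = -(½ - 4*V³) = -½ + 4*V³)
S(0)*k(4, 6) = (-½ + 4*0³)*(4 + 2*6) = (-½ + 4*0)*(4 + 12) = (-½ + 0)*16 = -½*16 = -8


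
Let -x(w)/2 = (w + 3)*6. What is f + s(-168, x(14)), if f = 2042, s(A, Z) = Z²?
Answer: 43658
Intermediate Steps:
x(w) = -36 - 12*w (x(w) = -2*(w + 3)*6 = -2*(3 + w)*6 = -2*(18 + 6*w) = -36 - 12*w)
f + s(-168, x(14)) = 2042 + (-36 - 12*14)² = 2042 + (-36 - 168)² = 2042 + (-204)² = 2042 + 41616 = 43658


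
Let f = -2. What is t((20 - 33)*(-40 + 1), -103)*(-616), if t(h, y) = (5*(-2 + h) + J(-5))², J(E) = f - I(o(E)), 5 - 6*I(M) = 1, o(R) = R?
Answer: -35271845224/9 ≈ -3.9191e+9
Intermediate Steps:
I(M) = ⅔ (I(M) = ⅚ - ⅙*1 = ⅚ - ⅙ = ⅔)
J(E) = -8/3 (J(E) = -2 - 1*⅔ = -2 - ⅔ = -8/3)
t(h, y) = (-38/3 + 5*h)² (t(h, y) = (5*(-2 + h) - 8/3)² = ((-10 + 5*h) - 8/3)² = (-38/3 + 5*h)²)
t((20 - 33)*(-40 + 1), -103)*(-616) = ((-38 + 15*((20 - 33)*(-40 + 1)))²/9)*(-616) = ((-38 + 15*(-13*(-39)))²/9)*(-616) = ((-38 + 15*507)²/9)*(-616) = ((-38 + 7605)²/9)*(-616) = ((⅑)*7567²)*(-616) = ((⅑)*57259489)*(-616) = (57259489/9)*(-616) = -35271845224/9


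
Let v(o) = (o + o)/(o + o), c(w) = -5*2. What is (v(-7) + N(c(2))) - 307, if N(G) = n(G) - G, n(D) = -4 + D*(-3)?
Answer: -270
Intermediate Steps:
c(w) = -10
n(D) = -4 - 3*D
v(o) = 1 (v(o) = (2*o)/((2*o)) = (2*o)*(1/(2*o)) = 1)
N(G) = -4 - 4*G (N(G) = (-4 - 3*G) - G = -4 - 4*G)
(v(-7) + N(c(2))) - 307 = (1 + (-4 - 4*(-10))) - 307 = (1 + (-4 + 40)) - 307 = (1 + 36) - 307 = 37 - 307 = -270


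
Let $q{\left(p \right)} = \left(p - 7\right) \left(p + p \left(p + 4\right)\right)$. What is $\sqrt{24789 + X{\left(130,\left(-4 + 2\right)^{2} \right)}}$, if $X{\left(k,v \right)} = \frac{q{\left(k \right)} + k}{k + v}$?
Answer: $\frac{\sqrt{183596951}}{67} \approx 202.24$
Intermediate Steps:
$q{\left(p \right)} = \left(-7 + p\right) \left(p + p \left(4 + p\right)\right)$
$X{\left(k,v \right)} = \frac{k + k \left(-35 + k^{2} - 2 k\right)}{k + v}$ ($X{\left(k,v \right)} = \frac{k \left(-35 + k^{2} - 2 k\right) + k}{k + v} = \frac{k + k \left(-35 + k^{2} - 2 k\right)}{k + v}$)
$\sqrt{24789 + X{\left(130,\left(-4 + 2\right)^{2} \right)}} = \sqrt{24789 + \frac{130 \left(-34 + 130^{2} - 260\right)}{130 + \left(-4 + 2\right)^{2}}} = \sqrt{24789 + \frac{130 \left(-34 + 16900 - 260\right)}{130 + \left(-2\right)^{2}}} = \sqrt{24789 + 130 \frac{1}{130 + 4} \cdot 16606} = \sqrt{24789 + 130 \cdot \frac{1}{134} \cdot 16606} = \sqrt{24789 + \frac{1079390}{67}} = \sqrt{\frac{2740253}{67}} = \frac{\sqrt{183596951}}{67}$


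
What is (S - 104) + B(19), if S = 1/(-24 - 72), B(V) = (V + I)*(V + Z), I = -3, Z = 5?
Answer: 26879/96 ≈ 279.99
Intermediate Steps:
B(V) = (-3 + V)*(5 + V) (B(V) = (V - 3)*(V + 5) = (-3 + V)*(5 + V))
S = -1/96 (S = 1/(-96) = -1/96 ≈ -0.010417)
(S - 104) + B(19) = (-1/96 - 104) + (-15 + 19² + 2*19) = -9985/96 + (-15 + 361 + 38) = -9985/96 + 384 = 26879/96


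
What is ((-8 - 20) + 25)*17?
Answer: -51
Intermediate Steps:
((-8 - 20) + 25)*17 = (-28 + 25)*17 = -3*17 = -51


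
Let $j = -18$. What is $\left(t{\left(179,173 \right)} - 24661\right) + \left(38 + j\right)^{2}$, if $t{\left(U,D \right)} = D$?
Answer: $-24088$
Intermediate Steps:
$\left(t{\left(179,173 \right)} - 24661\right) + \left(38 + j\right)^{2} = \left(173 - 24661\right) + \left(38 - 18\right)^{2} = -24488 + 20^{2} = -24488 + 400 = -24088$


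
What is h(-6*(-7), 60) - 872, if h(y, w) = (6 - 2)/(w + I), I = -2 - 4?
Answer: -23542/27 ≈ -871.93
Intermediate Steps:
I = -6
h(y, w) = 4/(-6 + w) (h(y, w) = (6 - 2)/(w - 6) = 4/(-6 + w))
h(-6*(-7), 60) - 872 = 4/(-6 + 60) - 872 = 4/54 - 872 = 4*(1/54) - 872 = 2/27 - 872 = -23542/27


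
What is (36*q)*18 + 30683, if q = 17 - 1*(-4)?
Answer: 44291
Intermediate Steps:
q = 21 (q = 17 + 4 = 21)
(36*q)*18 + 30683 = (36*21)*18 + 30683 = 756*18 + 30683 = 13608 + 30683 = 44291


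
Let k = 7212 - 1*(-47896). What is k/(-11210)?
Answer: -27554/5605 ≈ -4.9160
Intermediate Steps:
k = 55108 (k = 7212 + 47896 = 55108)
k/(-11210) = 55108/(-11210) = 55108*(-1/11210) = -27554/5605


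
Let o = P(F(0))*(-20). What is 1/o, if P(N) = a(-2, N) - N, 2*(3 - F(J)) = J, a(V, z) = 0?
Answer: 1/60 ≈ 0.016667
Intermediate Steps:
F(J) = 3 - J/2
P(N) = -N (P(N) = 0 - N = -N)
o = 60 (o = -(3 - ½*0)*(-20) = -(3 + 0)*(-20) = -1*3*(-20) = -3*(-20) = 60)
1/o = 1/60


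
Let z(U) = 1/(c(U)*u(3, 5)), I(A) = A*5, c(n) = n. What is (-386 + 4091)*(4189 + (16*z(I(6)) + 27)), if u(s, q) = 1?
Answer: 15622256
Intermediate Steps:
I(A) = 5*A
z(U) = 1/U (z(U) = 1/(U*1) = 1/U)
(-386 + 4091)*(4189 + (16*z(I(6)) + 27)) = (-386 + 4091)*(4189 + (16/((5*6)) + 27)) = 3705*(4189 + (16/30 + 27)) = 3705*(4189 + (16*(1/30) + 27)) = 3705*(4189 + (8/15 + 27)) = 3705*(4189 + 413/15) = 3705*(63248/15) = 15622256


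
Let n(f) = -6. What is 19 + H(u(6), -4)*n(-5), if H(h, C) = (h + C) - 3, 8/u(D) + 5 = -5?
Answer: 329/5 ≈ 65.800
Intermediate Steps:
u(D) = -4/5 (u(D) = 8/(-5 - 5) = 8/(-10) = 8*(-1/10) = -4/5)
H(h, C) = -3 + C + h (H(h, C) = (C + h) - 3 = -3 + C + h)
19 + H(u(6), -4)*n(-5) = 19 + (-3 - 4 - 4/5)*(-6) = 19 - 39/5*(-6) = 19 + 234/5 = 329/5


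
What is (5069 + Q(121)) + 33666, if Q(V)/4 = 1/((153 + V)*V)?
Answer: 642110097/16577 ≈ 38735.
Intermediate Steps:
Q(V) = 4/(V*(153 + V)) (Q(V) = 4*(1/((153 + V)*V)) = 4*(1/(V*(153 + V))) = 4/(V*(153 + V)))
(5069 + Q(121)) + 33666 = (5069 + 4/(121*(153 + 121))) + 33666 = (5069 + 4*(1/121)/274) + 33666 = (5069 + 4*(1/121)*(1/274)) + 33666 = (5069 + 2/16577) + 33666 = 84028815/16577 + 33666 = 642110097/16577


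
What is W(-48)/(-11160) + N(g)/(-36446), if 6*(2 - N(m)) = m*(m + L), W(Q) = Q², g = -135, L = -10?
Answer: -1321789/11298260 ≈ -0.11699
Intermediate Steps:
N(m) = 2 - m*(-10 + m)/6 (N(m) = 2 - m*(m - 10)/6 = 2 - m*(-10 + m)/6)
W(-48)/(-11160) + N(g)/(-36446) = (-48)²/(-11160) + (2 - ⅙*(-135)² + (5/3)*(-135))/(-36446) = 2304*(-1/11160) + (2 - ⅙*18225 - 225)*(-1/36446) = -32/155 + (2 - 6075/2 - 225)*(-1/36446) = -32/155 - 6521/2*(-1/36446) = -32/155 + 6521/72892 = -1321789/11298260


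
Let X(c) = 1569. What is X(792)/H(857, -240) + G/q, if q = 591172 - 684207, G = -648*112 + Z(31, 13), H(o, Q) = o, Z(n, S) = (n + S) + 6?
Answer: 208126697/79730995 ≈ 2.6104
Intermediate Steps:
Z(n, S) = 6 + S + n (Z(n, S) = (S + n) + 6 = 6 + S + n)
G = -72526 (G = -648*112 + (6 + 13 + 31) = -72576 + 50 = -72526)
q = -93035
X(792)/H(857, -240) + G/q = 1569/857 - 72526/(-93035) = 1569*(1/857) - 72526*(-1/93035) = 1569/857 + 72526/93035 = 208126697/79730995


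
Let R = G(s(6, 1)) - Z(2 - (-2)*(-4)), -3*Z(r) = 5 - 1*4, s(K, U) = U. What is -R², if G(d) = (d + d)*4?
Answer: -625/9 ≈ -69.444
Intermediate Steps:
G(d) = 8*d (G(d) = (2*d)*4 = 8*d)
Z(r) = -⅓ (Z(r) = -(5 - 1*4)/3 = -(5 - 4)/3 = -⅓*1 = -⅓)
R = 25/3 (R = 8*1 - 1*(-⅓) = 8 + ⅓ = 25/3 ≈ 8.3333)
-R² = -(25/3)² = -1*625/9 = -625/9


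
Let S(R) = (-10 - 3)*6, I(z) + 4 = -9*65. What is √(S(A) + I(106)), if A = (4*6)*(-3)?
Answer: I*√667 ≈ 25.826*I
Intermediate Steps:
A = -72 (A = 24*(-3) = -72)
I(z) = -589 (I(z) = -4 - 9*65 = -4 - 585 = -589)
S(R) = -78 (S(R) = -13*6 = -78)
√(S(A) + I(106)) = √(-78 - 589) = √(-667) = I*√667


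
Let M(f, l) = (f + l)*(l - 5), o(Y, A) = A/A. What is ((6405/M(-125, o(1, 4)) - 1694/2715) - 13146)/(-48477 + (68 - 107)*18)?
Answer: 17686380089/66226408560 ≈ 0.26706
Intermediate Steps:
o(Y, A) = 1
M(f, l) = (-5 + l)*(f + l) (M(f, l) = (f + l)*(-5 + l) = (-5 + l)*(f + l))
((6405/M(-125, o(1, 4)) - 1694/2715) - 13146)/(-48477 + (68 - 107)*18) = ((6405/(1**2 - 5*(-125) - 5*1 - 125*1) - 1694/2715) - 13146)/(-48477 + (68 - 107)*18) = ((6405/(1 + 625 - 5 - 125) - 1694*1/2715) - 13146)/(-48477 - 39*18) = ((6405/496 - 1694/2715) - 13146)/(-48477 - 702) = ((6405*(1/496) - 1694/2715) - 13146)/(-49179) = ((6405/496 - 1694/2715) - 13146)*(-1/49179) = (16549351/1346640 - 13146)*(-1/49179) = -17686380089/1346640*(-1/49179) = 17686380089/66226408560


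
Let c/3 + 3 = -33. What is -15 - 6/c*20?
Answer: -125/9 ≈ -13.889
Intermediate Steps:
c = -108 (c = -9 + 3*(-33) = -9 - 99 = -108)
-15 - 6/c*20 = -15 - 6/(-108)*20 = -15 - 6*(-1/108)*20 = -15 + (1/18)*20 = -15 + 10/9 = -125/9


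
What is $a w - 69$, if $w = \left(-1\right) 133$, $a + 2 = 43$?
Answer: $-5522$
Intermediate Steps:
$a = 41$ ($a = -2 + 43 = 41$)
$w = -133$
$a w - 69 = 41 \left(-133\right) - 69 = -5453 - 69 = -5522$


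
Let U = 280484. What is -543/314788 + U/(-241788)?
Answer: -22106072069/19027990236 ≈ -1.1618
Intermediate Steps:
-543/314788 + U/(-241788) = -543/314788 + 280484/(-241788) = -543*1/314788 + 280484*(-1/241788) = -543/314788 - 70121/60447 = -22106072069/19027990236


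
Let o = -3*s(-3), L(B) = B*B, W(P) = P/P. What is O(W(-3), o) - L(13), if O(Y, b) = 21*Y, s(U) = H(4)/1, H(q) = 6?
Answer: -148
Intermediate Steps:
W(P) = 1
s(U) = 6 (s(U) = 6/1 = 6*1 = 6)
L(B) = B²
o = -18 (o = -3*6 = -18)
O(W(-3), o) - L(13) = 21*1 - 1*13² = 21 - 1*169 = 21 - 169 = -148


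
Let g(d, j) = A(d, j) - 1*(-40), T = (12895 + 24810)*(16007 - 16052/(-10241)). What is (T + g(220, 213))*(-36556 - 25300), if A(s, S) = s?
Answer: -382362946989411680/10241 ≈ -3.7336e+13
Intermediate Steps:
T = 6181498678995/10241 (T = 37705*(16007 - 16052*(-1/10241)) = 37705*(16007 + 16052/10241) = 37705*(163943739/10241) = 6181498678995/10241 ≈ 6.0360e+8)
g(d, j) = 40 + d (g(d, j) = d - 1*(-40) = d + 40 = 40 + d)
(T + g(220, 213))*(-36556 - 25300) = (6181498678995/10241 + (40 + 220))*(-36556 - 25300) = (6181498678995/10241 + 260)*(-61856) = (6181501341655/10241)*(-61856) = -382362946989411680/10241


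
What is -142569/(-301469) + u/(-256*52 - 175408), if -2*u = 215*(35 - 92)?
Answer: 1431906879/3251041696 ≈ 0.44045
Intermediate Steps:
u = 12255/2 (u = -215*(35 - 92)/2 = -215*(-57)/2 = -1/2*(-12255) = 12255/2 ≈ 6127.5)
-142569/(-301469) + u/(-256*52 - 175408) = -142569/(-301469) + 12255/(2*(-256*52 - 175408)) = -142569*(-1/301469) + 12255/(2*(-13312 - 175408)) = 20367/43067 + (12255/2)/(-188720) = 20367/43067 + (12255/2)*(-1/188720) = 20367/43067 - 2451/75488 = 1431906879/3251041696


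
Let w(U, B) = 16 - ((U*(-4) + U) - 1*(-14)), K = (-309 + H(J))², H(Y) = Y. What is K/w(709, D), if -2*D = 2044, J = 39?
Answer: 72900/2129 ≈ 34.241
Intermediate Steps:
K = 72900 (K = (-309 + 39)² = (-270)² = 72900)
D = -1022 (D = -½*2044 = -1022)
w(U, B) = 2 + 3*U (w(U, B) = 16 - ((-4*U + U) + 14) = 16 - (-3*U + 14) = 16 - (14 - 3*U) = 16 + (-14 + 3*U) = 2 + 3*U)
K/w(709, D) = 72900/(2 + 3*709) = 72900/(2 + 2127) = 72900/2129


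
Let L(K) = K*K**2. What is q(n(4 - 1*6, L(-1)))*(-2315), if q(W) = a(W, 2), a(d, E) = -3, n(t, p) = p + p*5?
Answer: 6945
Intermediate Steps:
L(K) = K**3
n(t, p) = 6*p (n(t, p) = p + 5*p = 6*p)
q(W) = -3
q(n(4 - 1*6, L(-1)))*(-2315) = -3*(-2315) = 6945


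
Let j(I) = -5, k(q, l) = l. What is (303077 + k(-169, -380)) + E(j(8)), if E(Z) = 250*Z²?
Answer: 308947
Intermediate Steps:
(303077 + k(-169, -380)) + E(j(8)) = (303077 - 380) + 250*(-5)² = 302697 + 250*25 = 302697 + 6250 = 308947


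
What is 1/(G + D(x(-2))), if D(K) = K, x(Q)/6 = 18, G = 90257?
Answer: 1/90365 ≈ 1.1066e-5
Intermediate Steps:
x(Q) = 108 (x(Q) = 6*18 = 108)
1/(G + D(x(-2))) = 1/(90257 + 108) = 1/90365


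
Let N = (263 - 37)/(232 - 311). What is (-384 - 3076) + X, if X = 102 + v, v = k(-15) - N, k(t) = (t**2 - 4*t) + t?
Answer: -243726/79 ≈ -3085.1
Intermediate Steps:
k(t) = t**2 - 3*t
N = -226/79 (N = 226/(-79) = 226*(-1/79) = -226/79 ≈ -2.8608)
v = 21556/79 (v = -15*(-3 - 15) - 1*(-226/79) = -15*(-18) + 226/79 = 270 + 226/79 = 21556/79 ≈ 272.86)
X = 29614/79 (X = 102 + 21556/79 = 29614/79 ≈ 374.86)
(-384 - 3076) + X = (-384 - 3076) + 29614/79 = -3460 + 29614/79 = -243726/79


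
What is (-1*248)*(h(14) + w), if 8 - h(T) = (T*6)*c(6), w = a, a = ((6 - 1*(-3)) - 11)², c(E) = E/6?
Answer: 17856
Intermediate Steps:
c(E) = E/6 (c(E) = E*(⅙) = E/6)
a = 4 (a = ((6 + 3) - 11)² = (9 - 11)² = (-2)² = 4)
w = 4
h(T) = 8 - 6*T (h(T) = 8 - T*6*(⅙)*6 = 8 - 6*T)
(-1*248)*(h(14) + w) = (-1*248)*((8 - 6*14) + 4) = -248*((8 - 84) + 4) = -248*(-76 + 4) = -248*(-72) = 17856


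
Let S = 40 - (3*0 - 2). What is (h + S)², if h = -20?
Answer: 484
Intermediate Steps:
S = 42 (S = 40 - (0 - 2) = 40 - 1*(-2) = 40 + 2 = 42)
(h + S)² = (-20 + 42)² = 22² = 484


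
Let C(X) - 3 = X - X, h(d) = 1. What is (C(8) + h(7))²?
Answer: 16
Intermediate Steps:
C(X) = 3 (C(X) = 3 + (X - X) = 3 + 0 = 3)
(C(8) + h(7))² = (3 + 1)² = 4² = 16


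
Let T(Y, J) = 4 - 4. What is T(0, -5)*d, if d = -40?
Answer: 0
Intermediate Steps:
T(Y, J) = 0
T(0, -5)*d = 0*(-40) = 0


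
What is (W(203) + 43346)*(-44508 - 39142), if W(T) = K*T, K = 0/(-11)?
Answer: -3625892900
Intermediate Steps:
K = 0 (K = -1/11*0 = 0)
W(T) = 0 (W(T) = 0*T = 0)
(W(203) + 43346)*(-44508 - 39142) = (0 + 43346)*(-44508 - 39142) = 43346*(-83650) = -3625892900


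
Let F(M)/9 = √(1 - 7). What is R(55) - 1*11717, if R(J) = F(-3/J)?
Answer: -11717 + 9*I*√6 ≈ -11717.0 + 22.045*I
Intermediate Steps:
F(M) = 9*I*√6 (F(M) = 9*√(1 - 7) = 9*√(-6) = 9*(I*√6) = 9*I*√6)
R(J) = 9*I*√6
R(55) - 1*11717 = 9*I*√6 - 1*11717 = 9*I*√6 - 11717 = -11717 + 9*I*√6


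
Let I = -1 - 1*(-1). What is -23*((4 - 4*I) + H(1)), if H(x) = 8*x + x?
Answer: -299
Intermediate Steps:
I = 0 (I = -1 + 1 = 0)
H(x) = 9*x
-23*((4 - 4*I) + H(1)) = -23*((4 - 4*0) + 9*1) = -23*((4 + 0) + 9) = -23*(4 + 9) = -23*13 = -299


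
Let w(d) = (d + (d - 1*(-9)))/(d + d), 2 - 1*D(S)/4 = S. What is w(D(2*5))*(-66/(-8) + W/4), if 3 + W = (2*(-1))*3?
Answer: 165/32 ≈ 5.1563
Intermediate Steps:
W = -9 (W = -3 + (2*(-1))*3 = -3 - 2*3 = -3 - 6 = -9)
D(S) = 8 - 4*S
w(d) = (9 + 2*d)/(2*d) (w(d) = (d + (d + 9))/((2*d)) = (d + (9 + d))*(1/(2*d)) = (9 + 2*d)*(1/(2*d)) = (9 + 2*d)/(2*d))
w(D(2*5))*(-66/(-8) + W/4) = ((9/2 + (8 - 8*5))/(8 - 8*5))*(-66/(-8) - 9/4) = ((9/2 + (8 - 4*10))/(8 - 4*10))*(-66*(-⅛) - 9*¼) = ((9/2 + (8 - 40))/(8 - 40))*(33/4 - 9/4) = ((9/2 - 32)/(-32))*6 = -1/32*(-55/2)*6 = (55/64)*6 = 165/32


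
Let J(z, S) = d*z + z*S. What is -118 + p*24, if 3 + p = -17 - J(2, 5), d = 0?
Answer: -838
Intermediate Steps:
J(z, S) = S*z (J(z, S) = 0*z + z*S = 0 + S*z = S*z)
p = -30 (p = -3 + (-17 - 5*2) = -3 + (-17 - 1*10) = -3 + (-17 - 10) = -3 - 27 = -30)
-118 + p*24 = -118 - 30*24 = -118 - 720 = -838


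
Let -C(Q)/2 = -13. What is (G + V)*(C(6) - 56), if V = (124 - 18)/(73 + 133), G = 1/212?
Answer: -170085/10918 ≈ -15.578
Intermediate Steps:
C(Q) = 26 (C(Q) = -2*(-13) = 26)
G = 1/212 ≈ 0.0047170
V = 53/103 (V = 106/206 = 106*(1/206) = 53/103 ≈ 0.51456)
(G + V)*(C(6) - 56) = (1/212 + 53/103)*(26 - 56) = (11339/21836)*(-30) = -170085/10918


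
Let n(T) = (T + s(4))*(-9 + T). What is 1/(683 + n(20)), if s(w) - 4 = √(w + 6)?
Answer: 947/895599 - 11*√10/895599 ≈ 0.0010186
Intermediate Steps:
s(w) = 4 + √(6 + w) (s(w) = 4 + √(w + 6) = 4 + √(6 + w))
n(T) = (-9 + T)*(4 + T + √10) (n(T) = (T + (4 + √(6 + 4)))*(-9 + T) = (T + (4 + √10))*(-9 + T) = (4 + T + √10)*(-9 + T) = (-9 + T)*(4 + T + √10))
1/(683 + n(20)) = 1/(683 + (-36 + 20² - 9*√10 - 5*20 + 20*√10)) = 1/(683 + (-36 + 400 - 9*√10 - 100 + 20*√10)) = 1/(683 + (264 + 11*√10)) = 1/(947 + 11*√10)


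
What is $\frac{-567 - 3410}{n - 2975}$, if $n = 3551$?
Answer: $- \frac{3977}{576} \approx -6.9045$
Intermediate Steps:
$\frac{-567 - 3410}{n - 2975} = \frac{-567 - 3410}{3551 - 2975} = - \frac{3977}{576}$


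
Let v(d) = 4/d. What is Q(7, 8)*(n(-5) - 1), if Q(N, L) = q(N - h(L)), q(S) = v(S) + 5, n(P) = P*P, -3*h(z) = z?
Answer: 3768/29 ≈ 129.93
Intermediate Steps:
h(z) = -z/3
n(P) = P²
q(S) = 5 + 4/S (q(S) = 4/S + 5 = 5 + 4/S)
Q(N, L) = 5 + 4/(N + L/3) (Q(N, L) = 5 + 4/(N - (-1)*L/3) = 5 + 4/(N + L/3))
Q(7, 8)*(n(-5) - 1) = (5 + 4/(7 + (⅓)*8))*((-5)² - 1) = (5 + 4/(7 + 8/3))*(25 - 1) = (5 + 4/(29/3))*24 = (5 + 4*(3/29))*24 = (5 + 12/29)*24 = (157/29)*24 = 3768/29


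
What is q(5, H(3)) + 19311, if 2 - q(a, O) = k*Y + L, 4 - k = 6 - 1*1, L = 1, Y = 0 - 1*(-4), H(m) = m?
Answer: 19316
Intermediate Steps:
Y = 4 (Y = 0 + 4 = 4)
k = -1 (k = 4 - (6 - 1*1) = 4 - (6 - 1) = 4 - 1*5 = 4 - 5 = -1)
q(a, O) = 5 (q(a, O) = 2 - (-1*4 + 1) = 2 - (-4 + 1) = 2 - 1*(-3) = 2 + 3 = 5)
q(5, H(3)) + 19311 = 5 + 19311 = 19316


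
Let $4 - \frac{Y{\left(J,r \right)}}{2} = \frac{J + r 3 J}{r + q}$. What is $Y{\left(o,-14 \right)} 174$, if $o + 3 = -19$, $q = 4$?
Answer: $\frac{163908}{5} \approx 32782.0$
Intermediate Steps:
$o = -22$ ($o = -3 - 19 = -22$)
$Y{\left(J,r \right)} = 8 - \frac{2 \left(J + 3 J r\right)}{4 + r}$ ($Y{\left(J,r \right)} = 8 - 2 \frac{J + r 3 J}{r + 4} = 8 - 2 \frac{J + 3 r J}{4 + r} = 8 - 2 \frac{J + 3 J r}{4 + r} = 8 - \frac{2 \left(J + 3 J r\right)}{4 + r}$)
$Y{\left(o,-14 \right)} 174 = \frac{2 \left(16 - -22 + 4 \left(-14\right) - \left(-66\right) \left(-14\right)\right)}{4 - 14} \cdot 174 = \frac{2 \left(16 + 22 - 56 - 924\right)}{-10} \cdot 174 = 2 \left(- \frac{1}{10}\right) \left(-942\right) 174 = \frac{942}{5} \cdot 174 = \frac{163908}{5}$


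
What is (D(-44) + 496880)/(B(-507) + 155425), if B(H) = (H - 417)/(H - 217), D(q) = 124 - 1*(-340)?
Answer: 22504816/7033039 ≈ 3.1999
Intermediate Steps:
D(q) = 464 (D(q) = 124 + 340 = 464)
B(H) = (-417 + H)/(-217 + H)
(D(-44) + 496880)/(B(-507) + 155425) = (464 + 496880)/((-417 - 507)/(-217 - 507) + 155425) = 497344/(-924/(-724) + 155425) = 497344/(-1/724*(-924) + 155425) = 497344/(231/181 + 155425) = 497344/(28132156/181) = 497344*(181/28132156) = 22504816/7033039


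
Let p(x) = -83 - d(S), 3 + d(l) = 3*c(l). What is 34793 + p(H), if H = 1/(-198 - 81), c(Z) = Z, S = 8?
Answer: 34689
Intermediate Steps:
d(l) = -3 + 3*l
H = -1/279 (H = 1/(-279) = -1/279 ≈ -0.0035842)
p(x) = -104 (p(x) = -83 - (-3 + 3*8) = -83 - (-3 + 24) = -83 - 1*21 = -83 - 21 = -104)
34793 + p(H) = 34793 - 104 = 34689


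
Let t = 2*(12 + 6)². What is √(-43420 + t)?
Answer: 34*I*√37 ≈ 206.81*I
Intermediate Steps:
t = 648 (t = 2*18² = 2*324 = 648)
√(-43420 + t) = √(-43420 + 648) = √(-42772) = 34*I*√37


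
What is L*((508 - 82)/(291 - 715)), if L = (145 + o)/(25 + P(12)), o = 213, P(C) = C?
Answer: -38127/3922 ≈ -9.7213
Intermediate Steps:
L = 358/37 (L = (145 + 213)/(25 + 12) = 358/37 ≈ 9.6757)
L*((508 - 82)/(291 - 715)) = 358*((508 - 82)/(291 - 715))/37 = 358*(426/(-424))/37 = 358*(426*(-1/424))/37 = (358/37)*(-213/212) = -38127/3922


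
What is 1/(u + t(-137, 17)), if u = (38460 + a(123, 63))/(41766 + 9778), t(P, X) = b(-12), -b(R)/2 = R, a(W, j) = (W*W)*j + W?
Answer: 25772/1114383 ≈ 0.023127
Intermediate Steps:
a(W, j) = W + j*W² (a(W, j) = W²*j + W = j*W² + W = W + j*W²)
b(R) = -2*R
t(P, X) = 24 (t(P, X) = -2*(-12) = 24)
u = 495855/25772 (u = (38460 + 123*(1 + 123*63))/(41766 + 9778) = (38460 + 123*(1 + 7749))/51544 = (38460 + 123*7750)*(1/51544) = (38460 + 953250)*(1/51544) = 991710*(1/51544) = 495855/25772 ≈ 19.240)
1/(u + t(-137, 17)) = 1/(495855/25772 + 24) = 1/(1114383/25772) = 25772/1114383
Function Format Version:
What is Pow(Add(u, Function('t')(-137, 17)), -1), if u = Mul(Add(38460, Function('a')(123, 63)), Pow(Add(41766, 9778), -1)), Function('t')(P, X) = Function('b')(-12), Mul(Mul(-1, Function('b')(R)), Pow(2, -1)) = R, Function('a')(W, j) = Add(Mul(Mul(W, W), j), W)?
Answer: Rational(25772, 1114383) ≈ 0.023127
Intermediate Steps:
Function('a')(W, j) = Add(W, Mul(j, Pow(W, 2))) (Function('a')(W, j) = Add(Mul(Pow(W, 2), j), W) = Add(Mul(j, Pow(W, 2)), W) = Add(W, Mul(j, Pow(W, 2))))
Function('b')(R) = Mul(-2, R)
Function('t')(P, X) = 24 (Function('t')(P, X) = Mul(-2, -12) = 24)
u = Rational(495855, 25772) (u = Mul(Add(38460, Mul(123, Add(1, Mul(123, 63)))), Pow(Add(41766, 9778), -1)) = Mul(Add(38460, Mul(123, Add(1, 7749))), Pow(51544, -1)) = Mul(Add(38460, Mul(123, 7750)), Rational(1, 51544)) = Mul(Add(38460, 953250), Rational(1, 51544)) = Mul(991710, Rational(1, 51544)) = Rational(495855, 25772) ≈ 19.240)
Pow(Add(u, Function('t')(-137, 17)), -1) = Pow(Add(Rational(495855, 25772), 24), -1) = Pow(Rational(1114383, 25772), -1) = Rational(25772, 1114383)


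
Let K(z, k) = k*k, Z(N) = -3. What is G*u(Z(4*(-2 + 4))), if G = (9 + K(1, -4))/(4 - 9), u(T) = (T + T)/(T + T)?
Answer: -5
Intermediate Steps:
u(T) = 1 (u(T) = (2*T)/((2*T)) = (2*T)*(1/(2*T)) = 1)
K(z, k) = k²
G = -5 (G = (9 + (-4)²)/(4 - 9) = (9 + 16)/(-5) = 25*(-⅕) = -5)
G*u(Z(4*(-2 + 4))) = -5*1 = -5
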